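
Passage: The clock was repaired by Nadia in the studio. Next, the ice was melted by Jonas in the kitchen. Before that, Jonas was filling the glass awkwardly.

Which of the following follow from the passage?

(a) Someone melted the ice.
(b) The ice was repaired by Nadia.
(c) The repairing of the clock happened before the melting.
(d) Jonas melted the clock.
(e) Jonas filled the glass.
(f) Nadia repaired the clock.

(a) Entailed — the original entails any weakening of itself; this just drops 'in the kitchen' and generalizes the agent.
(b) Not entailed — Nadia repaired the clock, not the ice; the ice belongs to the melting event.
(c) Entailed — the narrative places the repairing before the melting.
(d) Not entailed — Jonas melted the ice, not the clock; the clock belongs to the repairing event.
(e) Not entailed — 'was filling' is progressive on an accomplishment; it does not entail the completed 'filled'.
(f) Entailed — every conjunct here is already in the original repairing event.

(a), (c), (f)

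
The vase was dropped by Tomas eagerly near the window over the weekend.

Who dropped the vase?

'Tomas' marks the agent of the dropping event.

Tomas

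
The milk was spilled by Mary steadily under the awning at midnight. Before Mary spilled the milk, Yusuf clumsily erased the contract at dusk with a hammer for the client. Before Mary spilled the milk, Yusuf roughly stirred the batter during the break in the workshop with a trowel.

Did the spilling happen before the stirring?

no

The narrative orders the stirring before the spilling.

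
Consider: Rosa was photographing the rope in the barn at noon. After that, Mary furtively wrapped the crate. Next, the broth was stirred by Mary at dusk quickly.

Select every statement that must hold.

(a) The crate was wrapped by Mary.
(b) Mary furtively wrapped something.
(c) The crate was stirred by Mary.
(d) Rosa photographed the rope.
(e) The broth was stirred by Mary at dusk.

(a), (b), (e)

(a) Entailed — dropping 'furtively' leaves a sub-description the original still satisfies.
(b) Entailed — this follows by dropping conjuncts from the wrapping event's description.
(c) Not entailed — Mary stirred the broth, not the crate; the crate belongs to the wrapping event.
(d) Not entailed — 'was photographing' is progressive on an accomplishment; it does not entail the completed 'photographed'.
(e) Entailed — every conjunct here is already in the original stirring event.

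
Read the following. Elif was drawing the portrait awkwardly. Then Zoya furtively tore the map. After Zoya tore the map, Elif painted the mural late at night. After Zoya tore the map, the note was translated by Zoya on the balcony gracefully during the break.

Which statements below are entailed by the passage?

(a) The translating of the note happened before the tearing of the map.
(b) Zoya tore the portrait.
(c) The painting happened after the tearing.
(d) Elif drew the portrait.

(a) Not entailed — the narrative places the tearing before the translating, not after.
(b) Not entailed — Zoya tore the map, not the portrait; the portrait belongs to the drawing event.
(c) Entailed — the narrative places the tearing before the painting.
(d) Not entailed — 'was drawing' is progressive on an accomplishment; it does not entail the completed 'drew'.

(c)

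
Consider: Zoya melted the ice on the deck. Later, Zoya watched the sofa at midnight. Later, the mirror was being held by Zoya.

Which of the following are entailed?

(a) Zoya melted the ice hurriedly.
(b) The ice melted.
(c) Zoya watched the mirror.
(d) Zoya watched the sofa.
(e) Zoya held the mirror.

(b), (d), (e)

(a) Not entailed — 'hurriedly' adds information not in the original event.
(b) Entailed — 'Zoya melted the ice' is causative; it entails the inchoative 'the ice melted'.
(c) Not entailed — Zoya watched the sofa, not the mirror; the mirror belongs to the holding event.
(d) Entailed — every conjunct here is already in the original watching event.
(e) Entailed — 'hold' is an activity; 'was holding' entails that some holding happened, so 'held' holds.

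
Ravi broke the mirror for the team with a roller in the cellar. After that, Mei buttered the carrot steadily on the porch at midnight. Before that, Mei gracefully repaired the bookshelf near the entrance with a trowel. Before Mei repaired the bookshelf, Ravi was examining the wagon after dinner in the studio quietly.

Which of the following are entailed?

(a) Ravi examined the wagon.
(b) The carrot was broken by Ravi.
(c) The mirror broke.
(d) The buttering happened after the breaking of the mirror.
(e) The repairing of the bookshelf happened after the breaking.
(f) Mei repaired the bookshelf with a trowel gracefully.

(a) Entailed — 'examine' is an activity; 'was examining' entails that some examining happened, so 'examined' holds.
(b) Not entailed — Ravi broke the mirror, not the carrot; the carrot belongs to the buttering event.
(c) Entailed — 'Ravi broke the mirror' is causative; it entails the inchoative 'the mirror broke'.
(d) Entailed — the narrative places the breaking before the buttering.
(e) Not entailed — the narrative doesn't order the breaking relative to the repairing.
(f) Entailed — this follows by dropping conjuncts from the repairing event's description.

(a), (c), (d), (f)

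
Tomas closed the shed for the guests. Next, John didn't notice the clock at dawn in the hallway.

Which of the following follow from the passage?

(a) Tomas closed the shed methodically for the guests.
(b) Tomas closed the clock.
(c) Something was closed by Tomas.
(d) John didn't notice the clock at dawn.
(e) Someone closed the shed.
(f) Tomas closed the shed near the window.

(c), (e)

(a) Not entailed — 'methodically' adds information not in the original event.
(b) Not entailed — Tomas closed the shed, not the clock; the clock belongs to the noticing event.
(c) Entailed — every conjunct here is already in the original closing event.
(d) Not entailed — dropping 'in the hallway' under negation is not valid — the original leaves open that John noticed the clock some other way.
(e) Entailed — every conjunct here is already in the original closing event.
(f) Not entailed — 'near the window' adds information not in the original event.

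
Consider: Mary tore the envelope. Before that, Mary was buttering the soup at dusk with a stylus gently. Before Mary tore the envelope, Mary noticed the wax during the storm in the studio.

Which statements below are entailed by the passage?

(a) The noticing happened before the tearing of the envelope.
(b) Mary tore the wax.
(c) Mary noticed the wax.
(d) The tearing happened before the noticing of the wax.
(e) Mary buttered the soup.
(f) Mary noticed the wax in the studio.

(a) Entailed — the narrative places the noticing before the tearing.
(b) Not entailed — Mary tore the envelope, not the wax; the wax belongs to the noticing event.
(c) Entailed — every conjunct here is already in the original noticing event.
(d) Not entailed — the narrative places the noticing before the tearing, not after.
(e) Not entailed — 'was buttering' is progressive on an accomplishment; it does not entail the completed 'buttered'.
(f) Entailed — the original entails any weakening of itself; this just drops 'during the storm'.

(a), (c), (f)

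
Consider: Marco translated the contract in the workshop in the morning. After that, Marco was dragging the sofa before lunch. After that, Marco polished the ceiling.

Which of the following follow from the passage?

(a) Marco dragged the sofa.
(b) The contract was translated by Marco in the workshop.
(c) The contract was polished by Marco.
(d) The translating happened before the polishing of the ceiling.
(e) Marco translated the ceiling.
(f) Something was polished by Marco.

(a), (b), (d), (f)

(a) Entailed — 'drag' is an activity; 'was dragging' entails that some dragging happened, so 'dragged' holds.
(b) Entailed — the original entails any weakening of itself; this just drops 'in the morning'.
(c) Not entailed — Marco polished the ceiling, not the contract; the contract belongs to the translating event.
(d) Entailed — the narrative places the translating before the polishing.
(e) Not entailed — Marco translated the contract, not the ceiling; the ceiling belongs to the polishing event.
(f) Entailed — this follows by dropping conjuncts from the polishing event's description.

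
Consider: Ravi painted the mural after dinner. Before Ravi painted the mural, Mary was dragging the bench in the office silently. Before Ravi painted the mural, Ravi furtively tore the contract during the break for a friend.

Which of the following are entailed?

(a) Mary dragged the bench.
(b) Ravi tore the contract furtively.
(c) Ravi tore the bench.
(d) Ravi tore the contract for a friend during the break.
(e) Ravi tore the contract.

(a), (b), (d), (e)

(a) Entailed — 'drag' is an activity; 'was dragging' entails that some dragging happened, so 'dragged' holds.
(b) Entailed — dropping 'during the break', 'for a friend' leaves a sub-description the original still satisfies.
(c) Not entailed — Ravi tore the contract, not the bench; the bench belongs to the dragging event.
(d) Entailed — the original entails any weakening of itself; this just drops 'furtively'.
(e) Entailed — dropping 'during the break', 'for a friend', 'furtively' leaves a sub-description the original still satisfies.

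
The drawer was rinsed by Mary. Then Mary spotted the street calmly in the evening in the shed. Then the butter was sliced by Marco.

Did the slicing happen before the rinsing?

no

The narrative orders the rinsing before the slicing.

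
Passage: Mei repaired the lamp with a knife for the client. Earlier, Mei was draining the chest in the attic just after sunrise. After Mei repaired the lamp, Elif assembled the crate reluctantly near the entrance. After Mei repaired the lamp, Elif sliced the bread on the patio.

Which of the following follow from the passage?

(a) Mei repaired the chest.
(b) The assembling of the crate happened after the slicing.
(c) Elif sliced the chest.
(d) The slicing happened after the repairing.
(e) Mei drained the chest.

(d)

(a) Not entailed — Mei repaired the lamp, not the chest; the chest belongs to the draining event.
(b) Not entailed — the narrative doesn't order the slicing relative to the assembling.
(c) Not entailed — Elif sliced the bread, not the chest; the chest belongs to the draining event.
(d) Entailed — the narrative places the repairing before the slicing.
(e) Not entailed — 'was draining' is progressive on an accomplishment; it does not entail the completed 'drained'.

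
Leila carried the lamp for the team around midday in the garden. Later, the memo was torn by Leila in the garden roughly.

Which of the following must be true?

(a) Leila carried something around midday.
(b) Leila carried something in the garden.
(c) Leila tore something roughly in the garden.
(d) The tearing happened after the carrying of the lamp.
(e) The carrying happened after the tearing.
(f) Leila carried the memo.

(a) Entailed — the original entails any weakening of itself; this just drops 'in the garden', 'for the team' and generalizes the patient.
(b) Entailed — dropping 'for the team', 'around midday' and generalizing the patient leaves a sub-description the original still satisfies.
(c) Entailed — the original entails any weakening of itself; this just generalizes the patient.
(d) Entailed — the narrative places the carrying before the tearing.
(e) Not entailed — the narrative places the carrying before the tearing, not after.
(f) Not entailed — Leila carried the lamp, not the memo; the memo belongs to the tearing event.

(a), (b), (c), (d)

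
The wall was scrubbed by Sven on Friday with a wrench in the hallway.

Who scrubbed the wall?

Sven

'Sven' marks the agent of the scrubbing event.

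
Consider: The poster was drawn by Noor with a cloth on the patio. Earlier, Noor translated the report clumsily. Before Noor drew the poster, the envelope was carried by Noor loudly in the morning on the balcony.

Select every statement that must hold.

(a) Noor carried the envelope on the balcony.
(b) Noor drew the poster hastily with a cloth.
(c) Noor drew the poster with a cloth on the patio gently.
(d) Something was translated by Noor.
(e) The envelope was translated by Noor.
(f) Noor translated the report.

(a) Entailed — the original entails any weakening of itself; this just drops 'loudly', 'in the morning'.
(b) Not entailed — 'hastily' adds information not in the original event.
(c) Not entailed — 'gently' adds information not in the original event.
(d) Entailed — dropping 'clumsily' and generalizing the patient leaves a sub-description the original still satisfies.
(e) Not entailed — Noor translated the report, not the envelope; the envelope belongs to the carrying event.
(f) Entailed — every conjunct here is already in the original translating event.

(a), (d), (f)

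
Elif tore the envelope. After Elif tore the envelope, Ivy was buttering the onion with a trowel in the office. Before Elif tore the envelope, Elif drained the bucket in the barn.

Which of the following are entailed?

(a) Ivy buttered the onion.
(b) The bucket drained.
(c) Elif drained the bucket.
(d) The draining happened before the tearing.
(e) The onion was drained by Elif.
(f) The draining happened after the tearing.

(b), (c), (d)

(a) Not entailed — 'was buttering' is progressive on an accomplishment; it does not entail the completed 'buttered'.
(b) Entailed — 'Elif drained the bucket' is causative; it entails the inchoative 'the bucket drained'.
(c) Entailed — this follows by dropping conjuncts from the draining event's description.
(d) Entailed — the narrative places the draining before the tearing.
(e) Not entailed — Elif drained the bucket, not the onion; the onion belongs to the buttering event.
(f) Not entailed — the narrative places the draining before the tearing, not after.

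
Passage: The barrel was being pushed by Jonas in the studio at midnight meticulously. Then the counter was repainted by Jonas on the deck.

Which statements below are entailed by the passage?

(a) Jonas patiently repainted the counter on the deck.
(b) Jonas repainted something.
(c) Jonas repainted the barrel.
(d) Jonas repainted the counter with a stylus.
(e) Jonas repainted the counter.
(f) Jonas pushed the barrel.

(a) Not entailed — 'patiently' adds information not in the original event.
(b) Entailed — dropping 'on the deck' and generalizing the patient leaves a sub-description the original still satisfies.
(c) Not entailed — Jonas repainted the counter, not the barrel; the barrel belongs to the pushing event.
(d) Not entailed — 'with a stylus' adds information not in the original event.
(e) Entailed — this follows by dropping conjuncts from the repainting event's description.
(f) Entailed — 'push' is an activity; 'was pushing' entails that some pushing happened, so 'pushed' holds.

(b), (e), (f)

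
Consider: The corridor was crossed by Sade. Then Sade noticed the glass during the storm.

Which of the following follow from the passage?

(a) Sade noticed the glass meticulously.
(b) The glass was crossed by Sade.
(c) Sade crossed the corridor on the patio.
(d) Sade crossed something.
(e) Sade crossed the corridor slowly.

(a) Not entailed — 'meticulously' adds information not in the original event.
(b) Not entailed — Sade crossed the corridor, not the glass; the glass belongs to the noticing event.
(c) Not entailed — 'on the patio' adds information not in the original event.
(d) Entailed — the original entails any weakening of itself; this just generalizes the patient.
(e) Not entailed — 'slowly' adds information not in the original event.

(d)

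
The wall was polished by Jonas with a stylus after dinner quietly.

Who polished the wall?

Jonas

'Jonas' marks the agent of the polishing event.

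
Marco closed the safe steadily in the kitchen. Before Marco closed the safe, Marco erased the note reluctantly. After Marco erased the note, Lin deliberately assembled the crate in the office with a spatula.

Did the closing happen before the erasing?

The narrative orders the erasing before the closing.

no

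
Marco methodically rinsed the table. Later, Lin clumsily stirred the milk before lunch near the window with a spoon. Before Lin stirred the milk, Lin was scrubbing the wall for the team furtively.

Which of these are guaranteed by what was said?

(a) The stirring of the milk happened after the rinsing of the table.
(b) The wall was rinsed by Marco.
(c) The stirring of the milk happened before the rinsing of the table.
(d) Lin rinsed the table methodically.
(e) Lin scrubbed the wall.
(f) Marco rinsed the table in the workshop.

(a), (e)

(a) Entailed — the narrative places the rinsing before the stirring.
(b) Not entailed — Marco rinsed the table, not the wall; the wall belongs to the scrubbing event.
(c) Not entailed — the narrative places the rinsing before the stirring, not after.
(d) Not entailed — the passage has Marco rinsing the table, not Lin.
(e) Entailed — 'scrub' is an activity; 'was scrubbing' entails that some scrubbing happened, so 'scrubbed' holds.
(f) Not entailed — 'in the workshop' adds information not in the original event.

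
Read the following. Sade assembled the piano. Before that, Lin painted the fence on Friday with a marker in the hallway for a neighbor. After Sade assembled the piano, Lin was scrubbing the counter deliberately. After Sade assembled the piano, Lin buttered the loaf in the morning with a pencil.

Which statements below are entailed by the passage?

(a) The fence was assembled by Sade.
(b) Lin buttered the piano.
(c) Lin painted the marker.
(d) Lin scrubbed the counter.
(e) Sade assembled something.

(d), (e)

(a) Not entailed — Sade assembled the piano, not the fence; the fence belongs to the painting event.
(b) Not entailed — Lin buttered the loaf, not the piano; the piano belongs to the assembling event.
(c) Not entailed — the marker is the instrument, not what was painted.
(d) Entailed — 'scrub' is an activity; 'was scrubbing' entails that some scrubbing happened, so 'scrubbed' holds.
(e) Entailed — this follows by dropping conjuncts from the assembling event's description.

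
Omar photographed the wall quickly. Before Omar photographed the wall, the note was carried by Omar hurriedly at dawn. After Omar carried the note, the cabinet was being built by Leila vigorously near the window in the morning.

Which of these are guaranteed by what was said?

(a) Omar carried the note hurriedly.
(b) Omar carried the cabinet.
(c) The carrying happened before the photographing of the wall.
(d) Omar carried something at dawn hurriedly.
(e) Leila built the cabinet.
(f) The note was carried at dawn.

(a) Entailed — dropping 'at dawn' leaves a sub-description the original still satisfies.
(b) Not entailed — Omar carried the note, not the cabinet; the cabinet belongs to the building event.
(c) Entailed — the narrative places the carrying before the photographing.
(d) Entailed — the original entails any weakening of itself; this just generalizes the patient.
(e) Not entailed — 'was building' is progressive on an accomplishment; it does not entail the completed 'built'.
(f) Entailed — this follows by dropping conjuncts from the carrying event's description.

(a), (c), (d), (f)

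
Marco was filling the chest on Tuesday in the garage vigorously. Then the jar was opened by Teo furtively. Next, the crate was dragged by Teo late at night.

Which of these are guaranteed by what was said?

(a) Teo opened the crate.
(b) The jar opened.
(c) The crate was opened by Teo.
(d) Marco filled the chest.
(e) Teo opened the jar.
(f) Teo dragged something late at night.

(b), (e), (f)

(a) Not entailed — Teo opened the jar, not the crate; the crate belongs to the dragging event.
(b) Entailed — 'Teo opened the jar' is causative; it entails the inchoative 'the jar opened'.
(c) Not entailed — Teo opened the jar, not the crate; the crate belongs to the dragging event.
(d) Not entailed — 'was filling' is progressive on an accomplishment; it does not entail the completed 'filled'.
(e) Entailed — the original entails any weakening of itself; this just drops 'furtively'.
(f) Entailed — this follows by dropping conjuncts from the dragging event's description.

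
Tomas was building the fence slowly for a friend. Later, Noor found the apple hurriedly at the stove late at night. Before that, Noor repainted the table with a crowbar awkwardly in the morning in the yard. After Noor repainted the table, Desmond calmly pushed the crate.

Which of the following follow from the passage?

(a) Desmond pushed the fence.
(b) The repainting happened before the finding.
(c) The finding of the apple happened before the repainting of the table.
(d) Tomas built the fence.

(a) Not entailed — Desmond pushed the crate, not the fence; the fence belongs to the building event.
(b) Entailed — the narrative places the repainting before the finding.
(c) Not entailed — the narrative places the repainting before the finding, not after.
(d) Not entailed — 'was building' is progressive on an accomplishment; it does not entail the completed 'built'.

(b)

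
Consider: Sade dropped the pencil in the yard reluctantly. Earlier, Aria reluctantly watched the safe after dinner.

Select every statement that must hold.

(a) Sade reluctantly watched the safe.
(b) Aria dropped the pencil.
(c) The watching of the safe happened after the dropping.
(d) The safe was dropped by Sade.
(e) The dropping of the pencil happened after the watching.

(a) Not entailed — the passage has Aria watching the safe, not Sade.
(b) Not entailed — the passage has Sade dropping the pencil, not Aria.
(c) Not entailed — the narrative places the watching before the dropping, not after.
(d) Not entailed — Sade dropped the pencil, not the safe; the safe belongs to the watching event.
(e) Entailed — the narrative places the watching before the dropping.

(e)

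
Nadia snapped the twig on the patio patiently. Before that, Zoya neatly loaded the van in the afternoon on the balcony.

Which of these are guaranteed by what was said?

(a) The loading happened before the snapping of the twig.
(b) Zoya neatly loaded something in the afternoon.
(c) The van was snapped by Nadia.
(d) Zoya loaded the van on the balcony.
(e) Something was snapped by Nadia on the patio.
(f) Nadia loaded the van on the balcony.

(a), (b), (d), (e)

(a) Entailed — the narrative places the loading before the snapping.
(b) Entailed — every conjunct here is already in the original loading event.
(c) Not entailed — Nadia snapped the twig, not the van; the van belongs to the loading event.
(d) Entailed — every conjunct here is already in the original loading event.
(e) Entailed — every conjunct here is already in the original snapping event.
(f) Not entailed — the passage has Zoya loading the van, not Nadia.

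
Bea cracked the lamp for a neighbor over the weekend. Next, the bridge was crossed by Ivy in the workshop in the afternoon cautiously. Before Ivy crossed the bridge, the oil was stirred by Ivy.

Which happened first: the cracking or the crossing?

The connectives place the cracking before the crossing.

the cracking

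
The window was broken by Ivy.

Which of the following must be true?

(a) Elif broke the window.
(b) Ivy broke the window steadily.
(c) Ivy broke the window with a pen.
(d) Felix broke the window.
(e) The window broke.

(a) Not entailed — the passage has Ivy breaking the window, not Elif.
(b) Not entailed — 'steadily' adds information not in the original event.
(c) Not entailed — 'with a pen' adds information not in the original event.
(d) Not entailed — the passage has Ivy breaking the window, not Felix.
(e) Entailed — 'Ivy broke the window' is causative; it entails the inchoative 'the window broke'.

(e)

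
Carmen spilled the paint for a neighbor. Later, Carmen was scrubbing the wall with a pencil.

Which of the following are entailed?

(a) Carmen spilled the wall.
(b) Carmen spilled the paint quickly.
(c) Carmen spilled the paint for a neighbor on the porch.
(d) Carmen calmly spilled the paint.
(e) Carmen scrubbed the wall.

(a) Not entailed — Carmen spilled the paint, not the wall; the wall belongs to the scrubbing event.
(b) Not entailed — 'quickly' adds information not in the original event.
(c) Not entailed — 'on the porch' adds information not in the original event.
(d) Not entailed — 'calmly' adds information not in the original event.
(e) Entailed — 'scrub' is an activity; 'was scrubbing' entails that some scrubbing happened, so 'scrubbed' holds.

(e)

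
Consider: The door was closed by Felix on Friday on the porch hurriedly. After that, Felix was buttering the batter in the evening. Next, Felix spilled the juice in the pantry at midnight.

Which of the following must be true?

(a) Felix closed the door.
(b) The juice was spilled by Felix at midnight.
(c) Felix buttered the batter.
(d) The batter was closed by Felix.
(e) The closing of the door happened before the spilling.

(a), (b), (e)

(a) Entailed — this follows by dropping conjuncts from the closing event's description.
(b) Entailed — this follows by dropping conjuncts from the spilling event's description.
(c) Not entailed — 'was buttering' is progressive on an accomplishment; it does not entail the completed 'buttered'.
(d) Not entailed — Felix closed the door, not the batter; the batter belongs to the buttering event.
(e) Entailed — the narrative places the closing before the spilling.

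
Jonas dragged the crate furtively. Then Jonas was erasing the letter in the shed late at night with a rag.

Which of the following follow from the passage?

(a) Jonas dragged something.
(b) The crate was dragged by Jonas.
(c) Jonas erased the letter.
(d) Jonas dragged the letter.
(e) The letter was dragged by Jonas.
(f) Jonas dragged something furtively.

(a), (b), (f)

(a) Entailed — every conjunct here is already in the original dragging event.
(b) Entailed — every conjunct here is already in the original dragging event.
(c) Not entailed — 'was erasing' is progressive on an accomplishment; it does not entail the completed 'erased'.
(d) Not entailed — Jonas dragged the crate, not the letter; the letter belongs to the erasing event.
(e) Not entailed — Jonas dragged the crate, not the letter; the letter belongs to the erasing event.
(f) Entailed — the original entails any weakening of itself; this just generalizes the patient.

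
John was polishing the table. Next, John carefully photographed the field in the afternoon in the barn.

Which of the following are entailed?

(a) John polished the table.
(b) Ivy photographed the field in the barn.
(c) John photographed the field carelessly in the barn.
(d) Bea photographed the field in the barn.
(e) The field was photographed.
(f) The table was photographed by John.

(a), (e)

(a) Entailed — 'polish' is an activity; 'was polishing' entails that some polishing happened, so 'polished' holds.
(b) Not entailed — the passage has John photographing the field, not Ivy.
(c) Not entailed — 'carelessly' adds a manner not in (and inconsistent with) the original.
(d) Not entailed — the passage has John photographing the field, not Bea.
(e) Entailed — this follows by dropping conjuncts from the photographing event's description.
(f) Not entailed — John photographed the field, not the table; the table belongs to the polishing event.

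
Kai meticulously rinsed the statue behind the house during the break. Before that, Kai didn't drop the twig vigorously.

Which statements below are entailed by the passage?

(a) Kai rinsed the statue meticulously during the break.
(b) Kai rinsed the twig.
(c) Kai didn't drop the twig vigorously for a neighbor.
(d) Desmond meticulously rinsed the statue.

(a) Entailed — dropping 'behind the house' leaves a sub-description the original still satisfies.
(b) Not entailed — Kai rinsed the statue, not the twig; the twig belongs to the dropping event.
(c) Entailed — under negation, adding a further restriction is entailed: if no such dropping event occurred, none occurred for a neighbor either.
(d) Not entailed — the passage has Kai rinsing the statue, not Desmond.

(a), (c)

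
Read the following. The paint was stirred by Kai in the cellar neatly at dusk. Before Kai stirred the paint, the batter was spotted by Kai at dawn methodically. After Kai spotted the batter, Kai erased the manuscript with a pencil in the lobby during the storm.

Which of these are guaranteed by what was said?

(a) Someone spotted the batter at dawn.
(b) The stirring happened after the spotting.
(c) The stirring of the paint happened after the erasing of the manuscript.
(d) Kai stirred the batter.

(a), (b)

(a) Entailed — the original entails any weakening of itself; this just drops 'methodically' and generalizes the agent.
(b) Entailed — the narrative places the spotting before the stirring.
(c) Not entailed — the narrative doesn't order the erasing relative to the stirring.
(d) Not entailed — Kai stirred the paint, not the batter; the batter belongs to the spotting event.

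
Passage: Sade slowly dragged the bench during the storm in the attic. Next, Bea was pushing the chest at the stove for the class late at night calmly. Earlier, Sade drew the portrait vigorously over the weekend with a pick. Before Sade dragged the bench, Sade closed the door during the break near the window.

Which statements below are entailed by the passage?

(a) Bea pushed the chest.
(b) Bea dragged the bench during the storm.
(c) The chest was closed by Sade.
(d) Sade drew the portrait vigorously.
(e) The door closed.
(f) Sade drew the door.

(a) Entailed — 'push' is an activity; 'was pushing' entails that some pushing happened, so 'pushed' holds.
(b) Not entailed — the passage has Sade dragging the bench, not Bea.
(c) Not entailed — Sade closed the door, not the chest; the chest belongs to the pushing event.
(d) Entailed — every conjunct here is already in the original drawing event.
(e) Entailed — 'Sade closed the door' is causative; it entails the inchoative 'the door closed'.
(f) Not entailed — Sade drew the portrait, not the door; the door belongs to the closing event.

(a), (d), (e)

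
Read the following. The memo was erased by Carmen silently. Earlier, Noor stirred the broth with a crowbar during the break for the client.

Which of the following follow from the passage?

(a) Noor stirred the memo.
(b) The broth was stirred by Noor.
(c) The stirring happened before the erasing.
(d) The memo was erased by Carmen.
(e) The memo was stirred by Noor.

(b), (c), (d)

(a) Not entailed — Noor stirred the broth, not the memo; the memo belongs to the erasing event.
(b) Entailed — the original entails any weakening of itself; this just drops 'during the break', 'with a crowbar', 'for the client'.
(c) Entailed — the narrative places the stirring before the erasing.
(d) Entailed — this follows by dropping conjuncts from the erasing event's description.
(e) Not entailed — Noor stirred the broth, not the memo; the memo belongs to the erasing event.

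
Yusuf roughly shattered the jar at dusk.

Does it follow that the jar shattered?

yes

'Yusuf shattered the jar' is the causative; it entails the inchoative 'the jar shattered'.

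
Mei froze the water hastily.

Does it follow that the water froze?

'Mei froze the water' is the causative; it entails the inchoative 'the water froze'.

yes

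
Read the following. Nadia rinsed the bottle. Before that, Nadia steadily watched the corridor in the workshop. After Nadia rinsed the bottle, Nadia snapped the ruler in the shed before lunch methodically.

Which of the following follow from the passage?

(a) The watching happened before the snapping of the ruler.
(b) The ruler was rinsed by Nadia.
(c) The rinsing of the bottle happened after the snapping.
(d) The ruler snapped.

(a), (d)

(a) Entailed — the narrative places the watching before the snapping.
(b) Not entailed — Nadia rinsed the bottle, not the ruler; the ruler belongs to the snapping event.
(c) Not entailed — the narrative places the rinsing before the snapping, not after.
(d) Entailed — 'Nadia snapped the ruler' is causative; it entails the inchoative 'the ruler snapped'.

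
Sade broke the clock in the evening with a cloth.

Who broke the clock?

Sade

'Sade' marks the agent of the breaking event.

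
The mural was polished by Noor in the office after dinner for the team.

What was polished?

'the mural' marks the patient of the polishing event.

the mural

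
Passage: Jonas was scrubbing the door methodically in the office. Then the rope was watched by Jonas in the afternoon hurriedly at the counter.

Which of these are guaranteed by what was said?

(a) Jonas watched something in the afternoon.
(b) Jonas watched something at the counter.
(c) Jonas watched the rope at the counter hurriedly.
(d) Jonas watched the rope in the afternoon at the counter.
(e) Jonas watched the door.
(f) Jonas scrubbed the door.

(a) Entailed — this follows by dropping conjuncts from the watching event's description.
(b) Entailed — the original entails any weakening of itself; this just drops 'hurriedly', 'in the afternoon' and generalizes the patient.
(c) Entailed — the original entails any weakening of itself; this just drops 'in the afternoon'.
(d) Entailed — every conjunct here is already in the original watching event.
(e) Not entailed — Jonas watched the rope, not the door; the door belongs to the scrubbing event.
(f) Entailed — 'scrub' is an activity; 'was scrubbing' entails that some scrubbing happened, so 'scrubbed' holds.

(a), (b), (c), (d), (f)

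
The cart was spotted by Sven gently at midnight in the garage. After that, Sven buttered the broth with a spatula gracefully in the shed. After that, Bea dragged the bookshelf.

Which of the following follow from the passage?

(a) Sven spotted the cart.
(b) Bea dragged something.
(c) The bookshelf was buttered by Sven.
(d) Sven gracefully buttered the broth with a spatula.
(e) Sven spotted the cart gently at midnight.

(a), (b), (d), (e)

(a) Entailed — this follows by dropping conjuncts from the spotting event's description.
(b) Entailed — this follows by dropping conjuncts from the dragging event's description.
(c) Not entailed — Sven buttered the broth, not the bookshelf; the bookshelf belongs to the dragging event.
(d) Entailed — every conjunct here is already in the original buttering event.
(e) Entailed — this follows by dropping conjuncts from the spotting event's description.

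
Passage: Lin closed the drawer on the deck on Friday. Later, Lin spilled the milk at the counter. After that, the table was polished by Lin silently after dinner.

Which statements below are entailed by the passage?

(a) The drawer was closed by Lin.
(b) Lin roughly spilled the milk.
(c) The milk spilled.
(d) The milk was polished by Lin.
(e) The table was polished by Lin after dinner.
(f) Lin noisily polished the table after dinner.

(a), (c), (e)

(a) Entailed — every conjunct here is already in the original closing event.
(b) Not entailed — 'roughly' adds information not in the original event.
(c) Entailed — 'Lin spilled the milk' is causative; it entails the inchoative 'the milk spilled'.
(d) Not entailed — Lin polished the table, not the milk; the milk belongs to the spilling event.
(e) Entailed — every conjunct here is already in the original polishing event.
(f) Not entailed — 'noisily' adds a manner not in (and inconsistent with) the original.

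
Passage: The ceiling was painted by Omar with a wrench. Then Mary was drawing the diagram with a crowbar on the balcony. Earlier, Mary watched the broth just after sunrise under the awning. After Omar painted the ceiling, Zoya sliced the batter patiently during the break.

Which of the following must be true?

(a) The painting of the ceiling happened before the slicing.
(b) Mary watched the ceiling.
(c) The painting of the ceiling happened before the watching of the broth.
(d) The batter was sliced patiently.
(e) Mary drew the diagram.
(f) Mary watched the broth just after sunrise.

(a) Entailed — the narrative places the painting before the slicing.
(b) Not entailed — Mary watched the broth, not the ceiling; the ceiling belongs to the painting event.
(c) Not entailed — the narrative doesn't order the painting relative to the watching.
(d) Entailed — dropping 'during the break' and generalizing the agent leaves a sub-description the original still satisfies.
(e) Not entailed — 'was drawing' is progressive on an accomplishment; it does not entail the completed 'drew'.
(f) Entailed — the original entails any weakening of itself; this just drops 'under the awning'.

(a), (d), (f)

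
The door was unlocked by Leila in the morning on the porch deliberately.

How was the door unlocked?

'deliberately' marks the manner of the unlocking event.

deliberately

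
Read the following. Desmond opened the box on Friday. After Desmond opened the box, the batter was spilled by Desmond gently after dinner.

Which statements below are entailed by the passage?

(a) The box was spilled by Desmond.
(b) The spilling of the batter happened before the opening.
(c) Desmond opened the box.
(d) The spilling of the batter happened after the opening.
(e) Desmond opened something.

(a) Not entailed — Desmond spilled the batter, not the box; the box belongs to the opening event.
(b) Not entailed — the narrative places the opening before the spilling, not after.
(c) Entailed — the original entails any weakening of itself; this just drops 'on Friday'.
(d) Entailed — the narrative places the opening before the spilling.
(e) Entailed — the original entails any weakening of itself; this just drops 'on Friday' and generalizes the patient.

(c), (d), (e)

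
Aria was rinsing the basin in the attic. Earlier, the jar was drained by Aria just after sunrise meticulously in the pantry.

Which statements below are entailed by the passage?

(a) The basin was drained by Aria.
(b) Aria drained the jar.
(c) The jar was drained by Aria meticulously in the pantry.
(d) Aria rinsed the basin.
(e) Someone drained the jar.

(a) Not entailed — Aria drained the jar, not the basin; the basin belongs to the rinsing event.
(b) Entailed — every conjunct here is already in the original draining event.
(c) Entailed — dropping 'just after sunrise' leaves a sub-description the original still satisfies.
(d) Entailed — 'rinse' is an activity; 'was rinsing' entails that some rinsing happened, so 'rinsed' holds.
(e) Entailed — dropping 'just after sunrise', 'in the pantry', 'meticulously' and generalizing the agent leaves a sub-description the original still satisfies.

(b), (c), (d), (e)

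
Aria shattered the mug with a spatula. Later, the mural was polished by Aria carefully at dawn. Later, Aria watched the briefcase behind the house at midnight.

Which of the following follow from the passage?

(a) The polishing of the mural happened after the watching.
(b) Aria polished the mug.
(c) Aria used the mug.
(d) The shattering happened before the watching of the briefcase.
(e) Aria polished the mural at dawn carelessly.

(d)

(a) Not entailed — the narrative places the polishing before the watching, not after.
(b) Not entailed — Aria polished the mural, not the mug; the mug belongs to the shattering event.
(c) Not entailed — the mug is the patient, not an instrument — Aria used a spatula.
(d) Entailed — the narrative places the shattering before the watching.
(e) Not entailed — 'carelessly' adds a manner not in (and inconsistent with) the original.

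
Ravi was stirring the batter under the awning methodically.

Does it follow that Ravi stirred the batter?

'stir' is atelic; if Ravi was stirring the batter, then Ravi stirred the batter (for some time).

yes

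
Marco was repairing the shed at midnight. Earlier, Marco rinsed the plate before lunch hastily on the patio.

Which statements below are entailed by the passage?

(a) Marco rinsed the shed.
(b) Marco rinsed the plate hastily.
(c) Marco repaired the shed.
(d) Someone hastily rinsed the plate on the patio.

(a) Not entailed — Marco rinsed the plate, not the shed; the shed belongs to the repairing event.
(b) Entailed — dropping 'before lunch', 'on the patio' leaves a sub-description the original still satisfies.
(c) Not entailed — 'was repairing' is progressive on an accomplishment; it does not entail the completed 'repaired'.
(d) Entailed — dropping 'before lunch' and generalizing the agent leaves a sub-description the original still satisfies.

(b), (d)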